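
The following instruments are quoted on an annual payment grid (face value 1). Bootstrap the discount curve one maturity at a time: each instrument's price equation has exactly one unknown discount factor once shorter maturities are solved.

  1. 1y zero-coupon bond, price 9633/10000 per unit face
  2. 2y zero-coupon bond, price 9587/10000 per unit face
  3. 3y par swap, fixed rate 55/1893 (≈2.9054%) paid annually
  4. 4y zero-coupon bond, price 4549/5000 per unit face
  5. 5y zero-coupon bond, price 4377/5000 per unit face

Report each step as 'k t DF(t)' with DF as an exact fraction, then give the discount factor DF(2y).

step 1 [1y] zero: DF = P = 9633/10000 ≈ 0.963300
step 2 [2y] zero: DF = P = 9587/10000 ≈ 0.958700
step 3 [3y] swap r/1=55/1893: DF=(1 − 55/1893·(0.963300+0.958700))/(1+55/1893) = 367/400 ≈ 0.917500
step 4 [4y] zero: DF = P = 4549/5000 ≈ 0.909800
step 5 [5y] zero: DF = P = 4377/5000 ≈ 0.875400

1 1 9633/10000
2 2 9587/10000
3 3 367/400
4 4 4549/5000
5 5 4377/5000
DF(2y) = 9587/10000 ≈ 0.958700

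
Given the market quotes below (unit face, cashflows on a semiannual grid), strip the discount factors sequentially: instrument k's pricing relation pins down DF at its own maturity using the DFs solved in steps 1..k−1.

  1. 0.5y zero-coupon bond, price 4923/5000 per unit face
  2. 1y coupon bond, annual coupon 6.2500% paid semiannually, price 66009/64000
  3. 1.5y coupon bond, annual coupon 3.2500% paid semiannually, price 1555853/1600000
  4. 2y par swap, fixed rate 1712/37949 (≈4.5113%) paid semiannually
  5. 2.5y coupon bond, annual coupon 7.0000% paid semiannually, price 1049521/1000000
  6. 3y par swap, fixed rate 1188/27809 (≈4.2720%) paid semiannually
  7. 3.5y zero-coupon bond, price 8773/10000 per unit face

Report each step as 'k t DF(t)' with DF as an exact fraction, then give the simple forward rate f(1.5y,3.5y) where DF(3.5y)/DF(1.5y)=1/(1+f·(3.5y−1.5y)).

step 1 [0.5y] zero: DF = P = 4923/5000 ≈ 0.984600
step 2 [1y] bond c/2=1/32: DF=(66009/64000 − 1/32·(0.984600))/(1+1/32) = 9703/10000 ≈ 0.970300
step 3 [1.5y] bond c/2=13/800: DF=(1555853/1600000 − 13/800·(0.984600+0.970300))/(1+13/800) = 1157/1250 ≈ 0.925600
step 4 [2y] swap r/2=856/37949: DF=(1 − 856/37949·(0.984600+0.970300+0.925600))/(1+856/37949) = 1143/1250 ≈ 0.914400
step 5 [2.5y] bond c/2=7/200: DF=(1049521/1000000 − 7/200·(0.984600+0.970300+0.925600+0.914400))/(1+7/200) = 8857/10000 ≈ 0.885700
step 6 [3y] swap r/2=594/27809: DF=(1 − 594/27809·(0.984600+0.970300+0.925600+0.914400+0.885700))/(1+594/27809) = 2203/2500 ≈ 0.881200
step 7 [3.5y] zero: DF = P = 8773/10000 ≈ 0.877300

1 1/2 4923/5000
2 1 9703/10000
3 3/2 1157/1250
4 2 1143/1250
5 5/2 8857/10000
6 3 2203/2500
7 7/2 8773/10000
f(1.5y,3.5y) = ((1157/1250)/(8773/10000) − 1)/(2) = 483/17546 ≈ 2.7528%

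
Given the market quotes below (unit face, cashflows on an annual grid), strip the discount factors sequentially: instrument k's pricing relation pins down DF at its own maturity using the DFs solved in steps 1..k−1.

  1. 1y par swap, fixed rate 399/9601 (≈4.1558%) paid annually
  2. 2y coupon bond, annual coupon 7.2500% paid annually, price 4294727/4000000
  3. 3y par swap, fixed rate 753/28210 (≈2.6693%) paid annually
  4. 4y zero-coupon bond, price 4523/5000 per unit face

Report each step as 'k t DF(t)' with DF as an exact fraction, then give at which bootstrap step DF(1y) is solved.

step 1 [1y] swap r/1=399/9601: DF=(1 − 399/9601·(0))/(1+399/9601) = 9601/10000 ≈ 0.960100
step 2 [2y] bond c/1=29/400: DF=(4294727/4000000 − 29/400·(0.960100))/(1+29/400) = 4681/5000 ≈ 0.936200
step 3 [3y] swap r/1=753/28210: DF=(1 − 753/28210·(0.960100+0.936200))/(1+753/28210) = 9247/10000 ≈ 0.924700
step 4 [4y] zero: DF = P = 4523/5000 ≈ 0.904600

1 1 9601/10000
2 2 4681/5000
3 3 9247/10000
4 4 4523/5000
DF(1y) is solved at step 1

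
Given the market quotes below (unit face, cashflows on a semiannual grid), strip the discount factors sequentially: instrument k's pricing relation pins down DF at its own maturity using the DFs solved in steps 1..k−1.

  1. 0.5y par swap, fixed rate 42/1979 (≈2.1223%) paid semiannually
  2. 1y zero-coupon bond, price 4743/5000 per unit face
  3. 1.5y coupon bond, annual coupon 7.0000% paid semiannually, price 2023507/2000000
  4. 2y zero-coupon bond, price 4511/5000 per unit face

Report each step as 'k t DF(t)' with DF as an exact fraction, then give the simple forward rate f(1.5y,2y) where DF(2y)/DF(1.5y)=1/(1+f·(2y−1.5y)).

1 1/2 1979/2000
2 1 4743/5000
3 3/2 114/125
4 2 4511/5000
f(1.5y,2y) = ((114/125)/(4511/5000) − 1)/(1/2) = 98/4511 ≈ 2.1725%

step 1 [0.5y] swap r/2=21/1979: DF=(1 − 21/1979·(0))/(1+21/1979) = 1979/2000 ≈ 0.989500
step 2 [1y] zero: DF = P = 4743/5000 ≈ 0.948600
step 3 [1.5y] bond c/2=7/200: DF=(2023507/2000000 − 7/200·(0.989500+0.948600))/(1+7/200) = 114/125 ≈ 0.912000
step 4 [2y] zero: DF = P = 4511/5000 ≈ 0.902200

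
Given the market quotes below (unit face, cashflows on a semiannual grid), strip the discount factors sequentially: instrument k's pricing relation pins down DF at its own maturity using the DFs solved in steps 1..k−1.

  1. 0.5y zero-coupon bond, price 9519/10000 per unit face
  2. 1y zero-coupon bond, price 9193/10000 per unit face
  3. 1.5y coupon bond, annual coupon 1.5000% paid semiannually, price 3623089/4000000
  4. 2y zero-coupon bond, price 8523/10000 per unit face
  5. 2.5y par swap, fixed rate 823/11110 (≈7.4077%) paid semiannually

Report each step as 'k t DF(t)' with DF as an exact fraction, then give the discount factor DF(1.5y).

1 1/2 9519/10000
2 1 9193/10000
3 3/2 8851/10000
4 2 8523/10000
5 5/2 4177/5000
DF(1.5y) = 8851/10000 ≈ 0.885100

step 1 [0.5y] zero: DF = P = 9519/10000 ≈ 0.951900
step 2 [1y] zero: DF = P = 9193/10000 ≈ 0.919300
step 3 [1.5y] bond c/2=3/400: DF=(3623089/4000000 − 3/400·(0.951900+0.919300))/(1+3/400) = 8851/10000 ≈ 0.885100
step 4 [2y] zero: DF = P = 8523/10000 ≈ 0.852300
step 5 [2.5y] swap r/2=823/22220: DF=(1 − 823/22220·(0.951900+0.919300+0.885100+0.852300))/(1+823/22220) = 4177/5000 ≈ 0.835400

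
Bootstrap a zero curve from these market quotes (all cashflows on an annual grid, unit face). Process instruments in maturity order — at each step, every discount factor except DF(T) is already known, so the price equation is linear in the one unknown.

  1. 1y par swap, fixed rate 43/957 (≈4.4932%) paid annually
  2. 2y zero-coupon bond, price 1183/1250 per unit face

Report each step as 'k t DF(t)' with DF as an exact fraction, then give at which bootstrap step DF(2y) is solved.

step 1 [1y] swap r/1=43/957: DF=(1 − 43/957·(0))/(1+43/957) = 957/1000 ≈ 0.957000
step 2 [2y] zero: DF = P = 1183/1250 ≈ 0.946400

1 1 957/1000
2 2 1183/1250
DF(2y) is solved at step 2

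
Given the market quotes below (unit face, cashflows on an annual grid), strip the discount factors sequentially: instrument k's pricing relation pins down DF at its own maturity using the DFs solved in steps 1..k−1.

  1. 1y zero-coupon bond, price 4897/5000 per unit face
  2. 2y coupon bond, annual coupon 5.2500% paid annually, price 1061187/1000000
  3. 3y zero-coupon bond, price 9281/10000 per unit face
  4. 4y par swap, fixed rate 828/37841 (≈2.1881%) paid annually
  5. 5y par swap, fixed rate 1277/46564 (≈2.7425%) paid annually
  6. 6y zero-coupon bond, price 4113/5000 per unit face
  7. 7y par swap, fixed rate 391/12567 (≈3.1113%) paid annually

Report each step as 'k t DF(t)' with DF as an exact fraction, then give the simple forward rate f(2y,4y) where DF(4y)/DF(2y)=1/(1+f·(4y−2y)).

1 1 4897/5000
2 2 4797/5000
3 3 9281/10000
4 4 2293/2500
5 5 8723/10000
6 6 4113/5000
7 7 1609/2000
f(2y,4y) = ((4797/5000)/(2293/2500) − 1)/(2) = 211/9172 ≈ 2.3005%

step 1 [1y] zero: DF = P = 4897/5000 ≈ 0.979400
step 2 [2y] bond c/1=21/400: DF=(1061187/1000000 − 21/400·(0.979400))/(1+21/400) = 4797/5000 ≈ 0.959400
step 3 [3y] zero: DF = P = 9281/10000 ≈ 0.928100
step 4 [4y] swap r/1=828/37841: DF=(1 − 828/37841·(0.979400+0.959400+0.928100))/(1+828/37841) = 2293/2500 ≈ 0.917200
step 5 [5y] swap r/1=1277/46564: DF=(1 − 1277/46564·(0.979400+0.959400+0.928100+0.917200))/(1+1277/46564) = 8723/10000 ≈ 0.872300
step 6 [6y] zero: DF = P = 4113/5000 ≈ 0.822600
step 7 [7y] swap r/1=391/12567: DF=(1 − 391/12567·(0.979400+0.959400+0.928100+0.917200+0.872300+0.822600))/(1+391/12567) = 1609/2000 ≈ 0.804500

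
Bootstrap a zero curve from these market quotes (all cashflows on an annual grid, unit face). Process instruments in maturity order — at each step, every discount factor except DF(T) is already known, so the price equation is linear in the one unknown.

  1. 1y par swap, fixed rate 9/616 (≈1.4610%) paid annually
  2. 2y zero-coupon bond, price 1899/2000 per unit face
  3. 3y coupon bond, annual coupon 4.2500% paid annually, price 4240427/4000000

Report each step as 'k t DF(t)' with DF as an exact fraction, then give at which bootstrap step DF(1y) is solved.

1 1 616/625
2 2 1899/2000
3 3 469/500
DF(1y) is solved at step 1

step 1 [1y] swap r/1=9/616: DF=(1 − 9/616·(0))/(1+9/616) = 616/625 ≈ 0.985600
step 2 [2y] zero: DF = P = 1899/2000 ≈ 0.949500
step 3 [3y] bond c/1=17/400: DF=(4240427/4000000 − 17/400·(0.985600+0.949500))/(1+17/400) = 469/500 ≈ 0.938000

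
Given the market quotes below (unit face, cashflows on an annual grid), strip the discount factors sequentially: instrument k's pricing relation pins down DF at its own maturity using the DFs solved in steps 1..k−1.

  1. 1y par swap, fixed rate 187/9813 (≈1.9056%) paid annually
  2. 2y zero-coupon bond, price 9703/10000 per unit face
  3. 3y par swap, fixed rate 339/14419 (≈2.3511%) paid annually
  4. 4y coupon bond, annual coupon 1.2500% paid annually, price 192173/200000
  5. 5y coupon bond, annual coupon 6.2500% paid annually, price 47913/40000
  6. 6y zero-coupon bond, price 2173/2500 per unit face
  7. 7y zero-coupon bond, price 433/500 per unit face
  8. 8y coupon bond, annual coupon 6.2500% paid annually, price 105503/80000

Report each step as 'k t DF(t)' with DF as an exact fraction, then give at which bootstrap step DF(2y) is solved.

step 1 [1y] swap r/1=187/9813: DF=(1 − 187/9813·(0))/(1+187/9813) = 9813/10000 ≈ 0.981300
step 2 [2y] zero: DF = P = 9703/10000 ≈ 0.970300
step 3 [3y] swap r/1=339/14419: DF=(1 − 339/14419·(0.981300+0.970300))/(1+339/14419) = 4661/5000 ≈ 0.932200
step 4 [4y] bond c/1=1/80: DF=(192173/200000 − 1/80·(0.981300+0.970300+0.932200))/(1+1/80) = 4567/5000 ≈ 0.913400
step 5 [5y] bond c/1=1/16: DF=(47913/40000 − 1/16·(0.981300+0.970300+0.932200+0.913400))/(1+1/16) = 113/125 ≈ 0.904000
step 6 [6y] zero: DF = P = 2173/2500 ≈ 0.869200
step 7 [7y] zero: DF = P = 433/500 ≈ 0.866000
step 8 [8y] bond c/1=1/16: DF=(105503/80000 − 1/16·(0.981300+0.970300+0.932200+0.913400+0.904000+0.869200+0.866000))/(1+1/16) = 4313/5000 ≈ 0.862600

1 1 9813/10000
2 2 9703/10000
3 3 4661/5000
4 4 4567/5000
5 5 113/125
6 6 2173/2500
7 7 433/500
8 8 4313/5000
DF(2y) is solved at step 2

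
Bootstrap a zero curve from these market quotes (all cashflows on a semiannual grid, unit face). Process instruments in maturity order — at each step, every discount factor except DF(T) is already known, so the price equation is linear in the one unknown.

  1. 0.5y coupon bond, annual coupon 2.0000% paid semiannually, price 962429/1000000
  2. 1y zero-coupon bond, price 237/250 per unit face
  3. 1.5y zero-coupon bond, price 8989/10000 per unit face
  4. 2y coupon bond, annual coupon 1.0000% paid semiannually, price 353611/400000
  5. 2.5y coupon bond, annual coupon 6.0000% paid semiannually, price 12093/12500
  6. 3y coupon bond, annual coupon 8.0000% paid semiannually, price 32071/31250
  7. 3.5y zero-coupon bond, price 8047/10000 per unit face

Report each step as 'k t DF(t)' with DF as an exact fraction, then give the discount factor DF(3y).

1 1/2 9529/10000
2 1 237/250
3 3/2 8989/10000
4 2 8657/10000
5 5/2 333/400
6 3 4069/5000
7 7/2 8047/10000
DF(3y) = 4069/5000 ≈ 0.813800

step 1 [0.5y] bond c/2=1/100: DF=(962429/1000000 − 1/100·(0))/(1+1/100) = 9529/10000 ≈ 0.952900
step 2 [1y] zero: DF = P = 237/250 ≈ 0.948000
step 3 [1.5y] zero: DF = P = 8989/10000 ≈ 0.898900
step 4 [2y] bond c/2=1/200: DF=(353611/400000 − 1/200·(0.952900+0.948000+0.898900))/(1+1/200) = 8657/10000 ≈ 0.865700
step 5 [2.5y] bond c/2=3/100: DF=(12093/12500 − 3/100·(0.952900+0.948000+0.898900+0.865700))/(1+3/100) = 333/400 ≈ 0.832500
step 6 [3y] bond c/2=1/25: DF=(32071/31250 − 1/25·(0.952900+0.948000+0.898900+0.865700+0.832500))/(1+1/25) = 4069/5000 ≈ 0.813800
step 7 [3.5y] zero: DF = P = 8047/10000 ≈ 0.804700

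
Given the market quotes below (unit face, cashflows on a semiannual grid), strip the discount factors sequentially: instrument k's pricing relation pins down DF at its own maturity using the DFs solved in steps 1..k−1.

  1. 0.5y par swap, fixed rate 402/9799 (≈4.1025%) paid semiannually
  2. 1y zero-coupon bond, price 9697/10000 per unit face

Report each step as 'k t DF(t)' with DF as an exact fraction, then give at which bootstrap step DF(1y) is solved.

step 1 [0.5y] swap r/2=201/9799: DF=(1 − 201/9799·(0))/(1+201/9799) = 9799/10000 ≈ 0.979900
step 2 [1y] zero: DF = P = 9697/10000 ≈ 0.969700

1 1/2 9799/10000
2 1 9697/10000
DF(1y) is solved at step 2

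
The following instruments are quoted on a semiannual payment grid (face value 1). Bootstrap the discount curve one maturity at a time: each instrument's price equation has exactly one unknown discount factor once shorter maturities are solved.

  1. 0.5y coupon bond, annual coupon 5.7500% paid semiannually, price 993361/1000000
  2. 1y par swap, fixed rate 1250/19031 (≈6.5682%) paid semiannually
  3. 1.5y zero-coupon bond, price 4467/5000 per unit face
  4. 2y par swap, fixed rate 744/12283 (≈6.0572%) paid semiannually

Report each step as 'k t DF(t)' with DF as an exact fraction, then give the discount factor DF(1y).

step 1 [0.5y] bond c/2=23/800: DF=(993361/1000000 − 23/800·(0))/(1+23/800) = 1207/1250 ≈ 0.965600
step 2 [1y] swap r/2=625/19031: DF=(1 − 625/19031·(0.965600))/(1+625/19031) = 15/16 ≈ 0.937500
step 3 [1.5y] zero: DF = P = 4467/5000 ≈ 0.893400
step 4 [2y] swap r/2=372/12283: DF=(1 − 372/12283·(0.965600+0.937500+0.893400))/(1+372/12283) = 2221/2500 ≈ 0.888400

1 1/2 1207/1250
2 1 15/16
3 3/2 4467/5000
4 2 2221/2500
DF(1y) = 15/16 ≈ 0.937500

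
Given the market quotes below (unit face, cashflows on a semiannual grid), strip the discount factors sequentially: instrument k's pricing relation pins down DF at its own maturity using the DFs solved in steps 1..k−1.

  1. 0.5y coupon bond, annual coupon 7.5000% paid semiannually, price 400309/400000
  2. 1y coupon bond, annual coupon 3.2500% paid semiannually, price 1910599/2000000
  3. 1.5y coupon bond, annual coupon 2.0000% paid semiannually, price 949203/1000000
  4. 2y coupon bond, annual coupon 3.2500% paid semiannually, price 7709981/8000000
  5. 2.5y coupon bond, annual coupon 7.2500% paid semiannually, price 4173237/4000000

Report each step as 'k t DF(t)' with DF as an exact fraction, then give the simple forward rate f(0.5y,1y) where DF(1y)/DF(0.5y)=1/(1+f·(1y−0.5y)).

step 1 [0.5y] bond c/2=3/80: DF=(400309/400000 − 3/80·(0))/(1+3/80) = 4823/5000 ≈ 0.964600
step 2 [1y] bond c/2=13/800: DF=(1910599/2000000 − 13/800·(0.964600))/(1+13/800) = 4623/5000 ≈ 0.924600
step 3 [1.5y] bond c/2=1/100: DF=(949203/1000000 − 1/100·(0.964600+0.924600))/(1+1/100) = 9211/10000 ≈ 0.921100
step 4 [2y] bond c/2=13/800: DF=(7709981/8000000 − 13/800·(0.964600+0.924600+0.921100))/(1+13/800) = 4517/5000 ≈ 0.903400
step 5 [2.5y] bond c/2=29/800: DF=(4173237/4000000 − 29/800·(0.964600+0.924600+0.921100+0.903400))/(1+29/800) = 8769/10000 ≈ 0.876900

1 1/2 4823/5000
2 1 4623/5000
3 3/2 9211/10000
4 2 4517/5000
5 5/2 8769/10000
f(0.5y,1y) = ((4823/5000)/(4623/5000) − 1)/(1/2) = 400/4623 ≈ 8.6524%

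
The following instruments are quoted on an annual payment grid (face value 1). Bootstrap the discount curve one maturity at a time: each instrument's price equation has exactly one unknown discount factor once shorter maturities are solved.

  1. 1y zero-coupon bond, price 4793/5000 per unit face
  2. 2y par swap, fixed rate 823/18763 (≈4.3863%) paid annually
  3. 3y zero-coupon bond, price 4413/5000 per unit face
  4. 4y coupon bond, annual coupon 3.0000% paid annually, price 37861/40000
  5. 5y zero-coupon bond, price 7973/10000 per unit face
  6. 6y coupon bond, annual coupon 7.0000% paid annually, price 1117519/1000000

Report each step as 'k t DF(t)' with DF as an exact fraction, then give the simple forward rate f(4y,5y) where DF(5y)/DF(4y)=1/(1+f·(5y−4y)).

step 1 [1y] zero: DF = P = 4793/5000 ≈ 0.958600
step 2 [2y] swap r/1=823/18763: DF=(1 − 823/18763·(0.958600))/(1+823/18763) = 9177/10000 ≈ 0.917700
step 3 [3y] zero: DF = P = 4413/5000 ≈ 0.882600
step 4 [4y] bond c/1=3/100: DF=(37861/40000 − 3/100·(0.958600+0.917700+0.882600))/(1+3/100) = 4193/5000 ≈ 0.838600
step 5 [5y] zero: DF = P = 7973/10000 ≈ 0.797300
step 6 [6y] bond c/1=7/100: DF=(1117519/1000000 − 7/100·(0.958600+0.917700+0.882600+0.838600+0.797300))/(1+7/100) = 7569/10000 ≈ 0.756900

1 1 4793/5000
2 2 9177/10000
3 3 4413/5000
4 4 4193/5000
5 5 7973/10000
6 6 7569/10000
f(4y,5y) = ((4193/5000)/(7973/10000) − 1)/(1) = 59/1139 ≈ 5.1800%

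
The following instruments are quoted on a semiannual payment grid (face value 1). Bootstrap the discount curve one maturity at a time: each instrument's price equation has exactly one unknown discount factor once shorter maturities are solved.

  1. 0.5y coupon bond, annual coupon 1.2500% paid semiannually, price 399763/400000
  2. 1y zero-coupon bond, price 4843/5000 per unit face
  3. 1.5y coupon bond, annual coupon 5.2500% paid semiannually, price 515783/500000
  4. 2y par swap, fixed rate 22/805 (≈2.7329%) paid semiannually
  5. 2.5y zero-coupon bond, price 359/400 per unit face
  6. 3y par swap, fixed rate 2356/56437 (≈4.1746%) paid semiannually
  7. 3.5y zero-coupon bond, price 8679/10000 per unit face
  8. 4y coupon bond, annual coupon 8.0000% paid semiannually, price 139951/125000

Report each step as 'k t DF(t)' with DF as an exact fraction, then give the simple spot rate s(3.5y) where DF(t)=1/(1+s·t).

1 1/2 2483/2500
2 1 4843/5000
3 3/2 191/200
4 2 592/625
5 5/2 359/400
6 3 4411/5000
7 7/2 8679/10000
8 4 8261/10000
s(3.5y) = (1/(8679/10000) − 1)/(7/2) = 2642/60753 ≈ 4.3488%

step 1 [0.5y] bond c/2=1/160: DF=(399763/400000 − 1/160·(0))/(1+1/160) = 2483/2500 ≈ 0.993200
step 2 [1y] zero: DF = P = 4843/5000 ≈ 0.968600
step 3 [1.5y] bond c/2=21/800: DF=(515783/500000 − 21/800·(0.993200+0.968600))/(1+21/800) = 191/200 ≈ 0.955000
step 4 [2y] swap r/2=11/805: DF=(1 − 11/805·(0.993200+0.968600+0.955000))/(1+11/805) = 592/625 ≈ 0.947200
step 5 [2.5y] zero: DF = P = 359/400 ≈ 0.897500
step 6 [3y] swap r/2=1178/56437: DF=(1 − 1178/56437·(0.993200+0.968600+0.955000+0.947200+0.897500))/(1+1178/56437) = 4411/5000 ≈ 0.882200
step 7 [3.5y] zero: DF = P = 8679/10000 ≈ 0.867900
step 8 [4y] bond c/2=1/25: DF=(139951/125000 − 1/25·(0.993200+0.968600+0.955000+0.947200+0.897500+0.882200+0.867900))/(1+1/25) = 8261/10000 ≈ 0.826100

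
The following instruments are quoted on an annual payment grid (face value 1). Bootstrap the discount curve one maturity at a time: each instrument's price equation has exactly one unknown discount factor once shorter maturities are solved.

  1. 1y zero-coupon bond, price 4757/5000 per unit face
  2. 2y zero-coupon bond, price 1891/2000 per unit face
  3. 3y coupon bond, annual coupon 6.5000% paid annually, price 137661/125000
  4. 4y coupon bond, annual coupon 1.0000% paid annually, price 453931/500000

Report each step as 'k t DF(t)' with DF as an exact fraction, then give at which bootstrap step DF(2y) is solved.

1 1 4757/5000
2 2 1891/2000
3 3 9183/10000
4 4 871/1000
DF(2y) is solved at step 2

step 1 [1y] zero: DF = P = 4757/5000 ≈ 0.951400
step 2 [2y] zero: DF = P = 1891/2000 ≈ 0.945500
step 3 [3y] bond c/1=13/200: DF=(137661/125000 − 13/200·(0.951400+0.945500))/(1+13/200) = 9183/10000 ≈ 0.918300
step 4 [4y] bond c/1=1/100: DF=(453931/500000 − 1/100·(0.951400+0.945500+0.918300))/(1+1/100) = 871/1000 ≈ 0.871000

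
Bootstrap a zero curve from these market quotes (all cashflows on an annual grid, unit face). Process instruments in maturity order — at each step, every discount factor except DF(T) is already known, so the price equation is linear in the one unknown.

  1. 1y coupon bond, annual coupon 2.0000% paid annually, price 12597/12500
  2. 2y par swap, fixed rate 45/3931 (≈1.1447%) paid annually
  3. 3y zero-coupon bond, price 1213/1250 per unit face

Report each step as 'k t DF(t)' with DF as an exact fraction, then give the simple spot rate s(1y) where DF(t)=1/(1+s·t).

step 1 [1y] bond c/1=1/50: DF=(12597/12500 − 1/50·(0))/(1+1/50) = 247/250 ≈ 0.988000
step 2 [2y] swap r/1=45/3931: DF=(1 − 45/3931·(0.988000))/(1+45/3931) = 391/400 ≈ 0.977500
step 3 [3y] zero: DF = P = 1213/1250 ≈ 0.970400

1 1 247/250
2 2 391/400
3 3 1213/1250
s(1y) = (1/(247/250) − 1)/(1) = 3/247 ≈ 1.2146%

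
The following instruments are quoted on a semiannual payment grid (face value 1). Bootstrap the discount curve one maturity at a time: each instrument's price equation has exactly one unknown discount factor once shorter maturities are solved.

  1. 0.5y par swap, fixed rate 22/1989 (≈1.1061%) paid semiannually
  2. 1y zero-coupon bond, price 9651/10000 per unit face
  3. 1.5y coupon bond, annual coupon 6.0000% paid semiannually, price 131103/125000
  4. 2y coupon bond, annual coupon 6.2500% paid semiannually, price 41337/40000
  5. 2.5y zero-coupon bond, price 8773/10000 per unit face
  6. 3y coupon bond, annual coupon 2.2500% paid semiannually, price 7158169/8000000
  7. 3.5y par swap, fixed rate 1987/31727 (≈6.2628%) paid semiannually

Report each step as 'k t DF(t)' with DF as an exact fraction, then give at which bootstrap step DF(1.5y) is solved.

1 1/2 1989/2000
2 1 9651/10000
3 3/2 2403/2500
4 2 571/625
5 5/2 8773/10000
6 3 2081/2500
7 7/2 8013/10000
DF(1.5y) is solved at step 3

step 1 [0.5y] swap r/2=11/1989: DF=(1 − 11/1989·(0))/(1+11/1989) = 1989/2000 ≈ 0.994500
step 2 [1y] zero: DF = P = 9651/10000 ≈ 0.965100
step 3 [1.5y] bond c/2=3/100: DF=(131103/125000 − 3/100·(0.994500+0.965100))/(1+3/100) = 2403/2500 ≈ 0.961200
step 4 [2y] bond c/2=1/32: DF=(41337/40000 − 1/32·(0.994500+0.965100+0.961200))/(1+1/32) = 571/625 ≈ 0.913600
step 5 [2.5y] zero: DF = P = 8773/10000 ≈ 0.877300
step 6 [3y] bond c/2=9/800: DF=(7158169/8000000 − 9/800·(0.994500+0.965100+0.961200+0.913600+0.877300))/(1+9/800) = 2081/2500 ≈ 0.832400
step 7 [3.5y] swap r/2=1987/63454: DF=(1 − 1987/63454·(0.994500+0.965100+0.961200+0.913600+0.877300+0.832400))/(1+1987/63454) = 8013/10000 ≈ 0.801300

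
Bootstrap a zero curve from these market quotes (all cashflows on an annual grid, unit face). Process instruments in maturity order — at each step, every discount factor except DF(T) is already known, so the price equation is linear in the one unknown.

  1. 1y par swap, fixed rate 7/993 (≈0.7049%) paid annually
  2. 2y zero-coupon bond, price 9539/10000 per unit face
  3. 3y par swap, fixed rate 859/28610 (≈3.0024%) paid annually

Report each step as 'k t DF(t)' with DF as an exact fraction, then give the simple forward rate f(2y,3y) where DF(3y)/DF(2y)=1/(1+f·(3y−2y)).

step 1 [1y] swap r/1=7/993: DF=(1 − 7/993·(0))/(1+7/993) = 993/1000 ≈ 0.993000
step 2 [2y] zero: DF = P = 9539/10000 ≈ 0.953900
step 3 [3y] swap r/1=859/28610: DF=(1 − 859/28610·(0.993000+0.953900))/(1+859/28610) = 9141/10000 ≈ 0.914100

1 1 993/1000
2 2 9539/10000
3 3 9141/10000
f(2y,3y) = ((9539/10000)/(9141/10000) − 1)/(1) = 398/9141 ≈ 4.3540%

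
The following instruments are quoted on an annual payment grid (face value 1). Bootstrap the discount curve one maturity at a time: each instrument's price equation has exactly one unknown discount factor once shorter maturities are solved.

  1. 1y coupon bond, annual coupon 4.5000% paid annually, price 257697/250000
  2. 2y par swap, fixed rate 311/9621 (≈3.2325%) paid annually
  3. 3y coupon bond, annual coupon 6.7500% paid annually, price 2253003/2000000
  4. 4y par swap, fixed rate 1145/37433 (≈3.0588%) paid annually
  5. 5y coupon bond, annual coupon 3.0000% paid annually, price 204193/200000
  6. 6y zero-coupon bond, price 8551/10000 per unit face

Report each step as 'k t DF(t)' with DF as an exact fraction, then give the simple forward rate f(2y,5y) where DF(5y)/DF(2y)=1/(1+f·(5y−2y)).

1 1 1233/1250
2 2 4689/5000
3 3 1167/1250
4 4 1771/2000
5 5 4411/5000
6 6 8551/10000
f(2y,5y) = ((4689/5000)/(4411/5000) − 1)/(3) = 278/13233 ≈ 2.1008%

step 1 [1y] bond c/1=9/200: DF=(257697/250000 − 9/200·(0))/(1+9/200) = 1233/1250 ≈ 0.986400
step 2 [2y] swap r/1=311/9621: DF=(1 − 311/9621·(0.986400))/(1+311/9621) = 4689/5000 ≈ 0.937800
step 3 [3y] bond c/1=27/400: DF=(2253003/2000000 − 27/400·(0.986400+0.937800))/(1+27/400) = 1167/1250 ≈ 0.933600
step 4 [4y] swap r/1=1145/37433: DF=(1 − 1145/37433·(0.986400+0.937800+0.933600))/(1+1145/37433) = 1771/2000 ≈ 0.885500
step 5 [5y] bond c/1=3/100: DF=(204193/200000 − 3/100·(0.986400+0.937800+0.933600+0.885500))/(1+3/100) = 4411/5000 ≈ 0.882200
step 6 [6y] zero: DF = P = 8551/10000 ≈ 0.855100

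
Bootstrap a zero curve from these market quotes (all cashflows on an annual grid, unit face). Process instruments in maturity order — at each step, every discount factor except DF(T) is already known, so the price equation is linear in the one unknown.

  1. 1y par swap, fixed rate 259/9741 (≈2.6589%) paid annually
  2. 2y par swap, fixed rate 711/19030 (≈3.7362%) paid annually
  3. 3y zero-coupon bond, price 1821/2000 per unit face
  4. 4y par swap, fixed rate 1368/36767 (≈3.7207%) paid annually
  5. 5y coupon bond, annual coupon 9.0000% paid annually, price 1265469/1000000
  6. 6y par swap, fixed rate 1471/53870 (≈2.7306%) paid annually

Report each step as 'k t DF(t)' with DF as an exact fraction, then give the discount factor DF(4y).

step 1 [1y] swap r/1=259/9741: DF=(1 − 259/9741·(0))/(1+259/9741) = 9741/10000 ≈ 0.974100
step 2 [2y] swap r/1=711/19030: DF=(1 − 711/19030·(0.974100))/(1+711/19030) = 9289/10000 ≈ 0.928900
step 3 [3y] zero: DF = P = 1821/2000 ≈ 0.910500
step 4 [4y] swap r/1=1368/36767: DF=(1 − 1368/36767·(0.974100+0.928900+0.910500))/(1+1368/36767) = 1079/1250 ≈ 0.863200
step 5 [5y] bond c/1=9/100: DF=(1265469/1000000 − 9/100·(0.974100+0.928900+0.910500+0.863200))/(1+9/100) = 4287/5000 ≈ 0.857400
step 6 [6y] swap r/1=1471/53870: DF=(1 − 1471/53870·(0.974100+0.928900+0.910500+0.863200+0.857400))/(1+1471/53870) = 8529/10000 ≈ 0.852900

1 1 9741/10000
2 2 9289/10000
3 3 1821/2000
4 4 1079/1250
5 5 4287/5000
6 6 8529/10000
DF(4y) = 1079/1250 ≈ 0.863200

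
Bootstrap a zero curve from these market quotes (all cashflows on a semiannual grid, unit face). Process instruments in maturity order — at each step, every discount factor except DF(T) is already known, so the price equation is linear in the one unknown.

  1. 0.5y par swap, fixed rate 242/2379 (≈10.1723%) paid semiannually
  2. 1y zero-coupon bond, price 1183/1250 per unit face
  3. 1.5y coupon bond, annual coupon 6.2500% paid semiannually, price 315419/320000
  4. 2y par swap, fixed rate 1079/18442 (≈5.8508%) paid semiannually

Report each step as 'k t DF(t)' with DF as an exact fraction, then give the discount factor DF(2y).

1 1/2 2379/2500
2 1 1183/1250
3 3/2 8983/10000
4 2 8921/10000
DF(2y) = 8921/10000 ≈ 0.892100

step 1 [0.5y] swap r/2=121/2379: DF=(1 − 121/2379·(0))/(1+121/2379) = 2379/2500 ≈ 0.951600
step 2 [1y] zero: DF = P = 1183/1250 ≈ 0.946400
step 3 [1.5y] bond c/2=1/32: DF=(315419/320000 − 1/32·(0.951600+0.946400))/(1+1/32) = 8983/10000 ≈ 0.898300
step 4 [2y] swap r/2=1079/36884: DF=(1 − 1079/36884·(0.951600+0.946400+0.898300))/(1+1079/36884) = 8921/10000 ≈ 0.892100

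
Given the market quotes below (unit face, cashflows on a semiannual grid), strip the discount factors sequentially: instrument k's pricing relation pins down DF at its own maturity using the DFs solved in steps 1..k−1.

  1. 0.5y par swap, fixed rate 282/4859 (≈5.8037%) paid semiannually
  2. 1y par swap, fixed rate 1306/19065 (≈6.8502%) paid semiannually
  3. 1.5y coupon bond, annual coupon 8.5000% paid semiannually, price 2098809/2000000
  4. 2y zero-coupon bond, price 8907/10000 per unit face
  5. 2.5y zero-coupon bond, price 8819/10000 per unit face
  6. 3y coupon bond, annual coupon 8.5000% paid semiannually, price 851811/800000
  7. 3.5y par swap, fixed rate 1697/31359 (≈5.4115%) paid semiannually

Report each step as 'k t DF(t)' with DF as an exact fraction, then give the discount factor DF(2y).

1 1/2 4859/5000
2 1 9347/10000
3 3/2 9289/10000
4 2 8907/10000
5 5/2 8819/10000
6 3 1667/2000
7 7/2 8303/10000
DF(2y) = 8907/10000 ≈ 0.890700

step 1 [0.5y] swap r/2=141/4859: DF=(1 − 141/4859·(0))/(1+141/4859) = 4859/5000 ≈ 0.971800
step 2 [1y] swap r/2=653/19065: DF=(1 − 653/19065·(0.971800))/(1+653/19065) = 9347/10000 ≈ 0.934700
step 3 [1.5y] bond c/2=17/400: DF=(2098809/2000000 − 17/400·(0.971800+0.934700))/(1+17/400) = 9289/10000 ≈ 0.928900
step 4 [2y] zero: DF = P = 8907/10000 ≈ 0.890700
step 5 [2.5y] zero: DF = P = 8819/10000 ≈ 0.881900
step 6 [3y] bond c/2=17/400: DF=(851811/800000 − 17/400·(0.971800+0.934700+0.928900+0.890700+0.881900))/(1+17/400) = 1667/2000 ≈ 0.833500
step 7 [3.5y] swap r/2=1697/62718: DF=(1 − 1697/62718·(0.971800+0.934700+0.928900+0.890700+0.881900+0.833500))/(1+1697/62718) = 8303/10000 ≈ 0.830300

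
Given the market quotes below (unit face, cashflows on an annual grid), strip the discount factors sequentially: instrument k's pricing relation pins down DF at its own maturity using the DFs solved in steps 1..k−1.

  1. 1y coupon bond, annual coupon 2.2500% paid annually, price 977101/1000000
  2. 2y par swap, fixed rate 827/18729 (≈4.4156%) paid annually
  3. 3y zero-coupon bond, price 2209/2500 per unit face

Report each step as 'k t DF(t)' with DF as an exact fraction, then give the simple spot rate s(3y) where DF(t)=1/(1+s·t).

1 1 2389/2500
2 2 9173/10000
3 3 2209/2500
s(3y) = (1/(2209/2500) − 1)/(3) = 97/2209 ≈ 4.3911%

step 1 [1y] bond c/1=9/400: DF=(977101/1000000 − 9/400·(0))/(1+9/400) = 2389/2500 ≈ 0.955600
step 2 [2y] swap r/1=827/18729: DF=(1 − 827/18729·(0.955600))/(1+827/18729) = 9173/10000 ≈ 0.917300
step 3 [3y] zero: DF = P = 2209/2500 ≈ 0.883600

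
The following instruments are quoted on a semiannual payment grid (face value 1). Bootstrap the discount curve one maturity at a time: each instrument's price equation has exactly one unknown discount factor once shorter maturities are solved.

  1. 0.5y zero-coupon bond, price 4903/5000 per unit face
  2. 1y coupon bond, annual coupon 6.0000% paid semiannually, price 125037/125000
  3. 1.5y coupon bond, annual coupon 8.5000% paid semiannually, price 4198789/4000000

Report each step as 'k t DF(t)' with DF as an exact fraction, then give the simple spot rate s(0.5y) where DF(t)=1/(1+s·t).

1 1/2 4903/5000
2 1 4713/5000
3 3/2 1857/2000
s(0.5y) = (1/(4903/5000) − 1)/(1/2) = 194/4903 ≈ 3.9568%

step 1 [0.5y] zero: DF = P = 4903/5000 ≈ 0.980600
step 2 [1y] bond c/2=3/100: DF=(125037/125000 − 3/100·(0.980600))/(1+3/100) = 4713/5000 ≈ 0.942600
step 3 [1.5y] bond c/2=17/400: DF=(4198789/4000000 − 17/400·(0.980600+0.942600))/(1+17/400) = 1857/2000 ≈ 0.928500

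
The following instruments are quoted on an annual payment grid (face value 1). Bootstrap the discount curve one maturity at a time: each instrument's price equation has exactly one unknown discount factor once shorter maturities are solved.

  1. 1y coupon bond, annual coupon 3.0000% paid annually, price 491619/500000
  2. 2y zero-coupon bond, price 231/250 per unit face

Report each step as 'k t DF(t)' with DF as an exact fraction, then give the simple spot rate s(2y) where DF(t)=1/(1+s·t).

step 1 [1y] bond c/1=3/100: DF=(491619/500000 − 3/100·(0))/(1+3/100) = 4773/5000 ≈ 0.954600
step 2 [2y] zero: DF = P = 231/250 ≈ 0.924000

1 1 4773/5000
2 2 231/250
s(2y) = (1/(231/250) − 1)/(2) = 19/462 ≈ 4.1126%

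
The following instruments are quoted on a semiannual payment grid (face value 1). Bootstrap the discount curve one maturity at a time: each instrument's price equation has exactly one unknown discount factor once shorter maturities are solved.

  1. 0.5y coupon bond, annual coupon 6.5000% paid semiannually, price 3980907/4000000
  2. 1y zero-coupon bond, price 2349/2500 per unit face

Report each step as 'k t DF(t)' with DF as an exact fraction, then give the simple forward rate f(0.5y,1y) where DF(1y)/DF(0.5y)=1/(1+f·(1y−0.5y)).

step 1 [0.5y] bond c/2=13/400: DF=(3980907/4000000 − 13/400·(0))/(1+13/400) = 9639/10000 ≈ 0.963900
step 2 [1y] zero: DF = P = 2349/2500 ≈ 0.939600

1 1/2 9639/10000
2 1 2349/2500
f(0.5y,1y) = ((9639/10000)/(2349/2500) − 1)/(1/2) = 3/58 ≈ 5.1724%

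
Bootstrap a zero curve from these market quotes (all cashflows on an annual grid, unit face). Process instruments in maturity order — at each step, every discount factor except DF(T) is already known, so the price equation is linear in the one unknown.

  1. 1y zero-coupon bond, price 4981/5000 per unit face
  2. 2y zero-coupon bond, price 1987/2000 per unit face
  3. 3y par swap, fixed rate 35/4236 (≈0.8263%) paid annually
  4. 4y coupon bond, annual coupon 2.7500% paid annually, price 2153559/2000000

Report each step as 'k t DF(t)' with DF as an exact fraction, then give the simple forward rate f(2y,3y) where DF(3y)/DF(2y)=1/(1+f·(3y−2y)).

1 1 4981/5000
2 2 1987/2000
3 3 1951/2000
4 4 4843/5000
f(2y,3y) = ((1987/2000)/(1951/2000) − 1)/(1) = 36/1951 ≈ 1.8452%

step 1 [1y] zero: DF = P = 4981/5000 ≈ 0.996200
step 2 [2y] zero: DF = P = 1987/2000 ≈ 0.993500
step 3 [3y] swap r/1=35/4236: DF=(1 − 35/4236·(0.996200+0.993500))/(1+35/4236) = 1951/2000 ≈ 0.975500
step 4 [4y] bond c/1=11/400: DF=(2153559/2000000 − 11/400·(0.996200+0.993500+0.975500))/(1+11/400) = 4843/5000 ≈ 0.968600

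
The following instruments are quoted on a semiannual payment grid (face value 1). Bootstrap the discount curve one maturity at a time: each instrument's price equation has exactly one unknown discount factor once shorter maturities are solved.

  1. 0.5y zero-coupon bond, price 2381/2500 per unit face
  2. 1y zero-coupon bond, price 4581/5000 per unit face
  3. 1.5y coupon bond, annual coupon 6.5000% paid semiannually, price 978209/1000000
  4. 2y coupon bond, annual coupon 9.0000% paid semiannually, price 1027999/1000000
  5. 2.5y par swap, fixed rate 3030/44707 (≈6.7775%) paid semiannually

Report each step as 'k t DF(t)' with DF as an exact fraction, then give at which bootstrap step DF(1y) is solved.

1 1/2 2381/2500
2 1 4581/5000
3 3/2 4443/5000
4 2 173/200
5 5/2 1697/2000
DF(1y) is solved at step 2

step 1 [0.5y] zero: DF = P = 2381/2500 ≈ 0.952400
step 2 [1y] zero: DF = P = 4581/5000 ≈ 0.916200
step 3 [1.5y] bond c/2=13/400: DF=(978209/1000000 − 13/400·(0.952400+0.916200))/(1+13/400) = 4443/5000 ≈ 0.888600
step 4 [2y] bond c/2=9/200: DF=(1027999/1000000 − 9/200·(0.952400+0.916200+0.888600))/(1+9/200) = 173/200 ≈ 0.865000
step 5 [2.5y] swap r/2=1515/44707: DF=(1 − 1515/44707·(0.952400+0.916200+0.888600+0.865000))/(1+1515/44707) = 1697/2000 ≈ 0.848500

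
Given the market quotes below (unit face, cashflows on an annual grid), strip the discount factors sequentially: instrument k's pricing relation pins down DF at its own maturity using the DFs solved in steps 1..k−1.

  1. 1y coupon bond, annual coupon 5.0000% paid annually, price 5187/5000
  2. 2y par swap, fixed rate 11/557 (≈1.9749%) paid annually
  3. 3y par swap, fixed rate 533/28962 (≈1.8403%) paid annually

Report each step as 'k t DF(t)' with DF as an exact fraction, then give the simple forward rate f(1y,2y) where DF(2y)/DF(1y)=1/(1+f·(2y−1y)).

step 1 [1y] bond c/1=1/20: DF=(5187/5000 − 1/20·(0))/(1+1/20) = 247/250 ≈ 0.988000
step 2 [2y] swap r/1=11/557: DF=(1 − 11/557·(0.988000))/(1+11/557) = 1923/2000 ≈ 0.961500
step 3 [3y] swap r/1=533/28962: DF=(1 − 533/28962·(0.988000+0.961500))/(1+533/28962) = 9467/10000 ≈ 0.946700

1 1 247/250
2 2 1923/2000
3 3 9467/10000
f(1y,2y) = ((247/250)/(1923/2000) − 1)/(1) = 53/1923 ≈ 2.7561%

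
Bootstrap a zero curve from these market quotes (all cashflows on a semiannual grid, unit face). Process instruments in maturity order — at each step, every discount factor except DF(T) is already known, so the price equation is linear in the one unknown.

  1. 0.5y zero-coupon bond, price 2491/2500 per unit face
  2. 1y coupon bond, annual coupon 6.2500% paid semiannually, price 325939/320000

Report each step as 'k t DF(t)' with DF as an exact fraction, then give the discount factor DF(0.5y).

step 1 [0.5y] zero: DF = P = 2491/2500 ≈ 0.996400
step 2 [1y] bond c/2=1/32: DF=(325939/320000 − 1/32·(0.996400))/(1+1/32) = 383/400 ≈ 0.957500

1 1/2 2491/2500
2 1 383/400
DF(0.5y) = 2491/2500 ≈ 0.996400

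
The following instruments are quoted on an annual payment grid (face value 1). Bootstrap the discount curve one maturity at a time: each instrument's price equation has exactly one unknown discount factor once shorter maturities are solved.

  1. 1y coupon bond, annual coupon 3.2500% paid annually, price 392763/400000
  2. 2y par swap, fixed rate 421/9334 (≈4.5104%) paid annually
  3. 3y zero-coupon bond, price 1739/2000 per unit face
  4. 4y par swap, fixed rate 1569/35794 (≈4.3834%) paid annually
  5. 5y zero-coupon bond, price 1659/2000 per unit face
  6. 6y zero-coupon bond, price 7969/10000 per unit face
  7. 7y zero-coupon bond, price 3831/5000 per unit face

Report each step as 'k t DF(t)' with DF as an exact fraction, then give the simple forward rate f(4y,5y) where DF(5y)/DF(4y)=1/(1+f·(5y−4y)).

step 1 [1y] bond c/1=13/400: DF=(392763/400000 − 13/400·(0))/(1+13/400) = 951/1000 ≈ 0.951000
step 2 [2y] swap r/1=421/9334: DF=(1 − 421/9334·(0.951000))/(1+421/9334) = 4579/5000 ≈ 0.915800
step 3 [3y] zero: DF = P = 1739/2000 ≈ 0.869500
step 4 [4y] swap r/1=1569/35794: DF=(1 − 1569/35794·(0.951000+0.915800+0.869500))/(1+1569/35794) = 8431/10000 ≈ 0.843100
step 5 [5y] zero: DF = P = 1659/2000 ≈ 0.829500
step 6 [6y] zero: DF = P = 7969/10000 ≈ 0.796900
step 7 [7y] zero: DF = P = 3831/5000 ≈ 0.766200

1 1 951/1000
2 2 4579/5000
3 3 1739/2000
4 4 8431/10000
5 5 1659/2000
6 6 7969/10000
7 7 3831/5000
f(4y,5y) = ((8431/10000)/(1659/2000) − 1)/(1) = 136/8295 ≈ 1.6395%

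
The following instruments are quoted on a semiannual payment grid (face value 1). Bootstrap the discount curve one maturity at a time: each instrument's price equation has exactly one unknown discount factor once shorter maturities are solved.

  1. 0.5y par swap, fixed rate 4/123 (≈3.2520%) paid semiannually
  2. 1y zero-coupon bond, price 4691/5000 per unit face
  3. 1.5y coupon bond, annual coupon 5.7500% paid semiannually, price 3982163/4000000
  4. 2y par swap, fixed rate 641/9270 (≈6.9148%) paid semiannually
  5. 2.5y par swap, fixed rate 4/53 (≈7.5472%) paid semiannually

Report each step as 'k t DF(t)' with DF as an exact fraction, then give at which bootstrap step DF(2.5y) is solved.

step 1 [0.5y] swap r/2=2/123: DF=(1 − 2/123·(0))/(1+2/123) = 123/125 ≈ 0.984000
step 2 [1y] zero: DF = P = 4691/5000 ≈ 0.938200
step 3 [1.5y] bond c/2=23/800: DF=(3982163/4000000 − 23/800·(0.984000+0.938200))/(1+23/800) = 457/500 ≈ 0.914000
step 4 [2y] swap r/2=641/18540: DF=(1 − 641/18540·(0.984000+0.938200+0.914000))/(1+641/18540) = 4359/5000 ≈ 0.871800
step 5 [2.5y] swap r/2=2/53: DF=(1 − 2/53·(0.984000+0.938200+0.914000+0.871800))/(1+2/53) = 518/625 ≈ 0.828800

1 1/2 123/125
2 1 4691/5000
3 3/2 457/500
4 2 4359/5000
5 5/2 518/625
DF(2.5y) is solved at step 5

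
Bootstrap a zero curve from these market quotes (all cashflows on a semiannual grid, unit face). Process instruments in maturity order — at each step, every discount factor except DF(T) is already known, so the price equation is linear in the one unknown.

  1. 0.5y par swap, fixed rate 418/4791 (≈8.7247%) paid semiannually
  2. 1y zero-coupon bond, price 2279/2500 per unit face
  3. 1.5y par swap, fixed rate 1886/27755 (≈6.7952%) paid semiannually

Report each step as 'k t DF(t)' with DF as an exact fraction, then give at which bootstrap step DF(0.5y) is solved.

1 1/2 4791/5000
2 1 2279/2500
3 3/2 9057/10000
DF(0.5y) is solved at step 1

step 1 [0.5y] swap r/2=209/4791: DF=(1 − 209/4791·(0))/(1+209/4791) = 4791/5000 ≈ 0.958200
step 2 [1y] zero: DF = P = 2279/2500 ≈ 0.911600
step 3 [1.5y] swap r/2=943/27755: DF=(1 − 943/27755·(0.958200+0.911600))/(1+943/27755) = 9057/10000 ≈ 0.905700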